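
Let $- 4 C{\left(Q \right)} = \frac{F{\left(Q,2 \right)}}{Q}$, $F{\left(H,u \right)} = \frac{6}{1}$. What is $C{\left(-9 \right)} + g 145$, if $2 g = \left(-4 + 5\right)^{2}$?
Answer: $\frac{218}{3} \approx 72.667$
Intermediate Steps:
$F{\left(H,u \right)} = 6$ ($F{\left(H,u \right)} = 6 \cdot 1 = 6$)
$C{\left(Q \right)} = - \frac{3}{2 Q}$ ($C{\left(Q \right)} = - \frac{6 \frac{1}{Q}}{4} = - \frac{3}{2 Q}$)
$g = \frac{1}{2}$ ($g = \frac{\left(-4 + 5\right)^{2}}{2} = \frac{1^{2}}{2} = \frac{1}{2} \cdot 1 = \frac{1}{2} \approx 0.5$)
$C{\left(-9 \right)} + g 145 = - \frac{3}{2 \left(-9\right)} + \frac{1}{2} \cdot 145 = \left(- \frac{3}{2}\right) \left(- \frac{1}{9}\right) + \frac{145}{2} = \frac{1}{6} + \frac{145}{2} = \frac{218}{3}$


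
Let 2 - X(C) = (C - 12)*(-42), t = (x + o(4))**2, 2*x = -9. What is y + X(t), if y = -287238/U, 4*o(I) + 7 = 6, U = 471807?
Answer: 79985431/179736 ≈ 445.02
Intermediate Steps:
x = -9/2 (x = (1/2)*(-9) = -9/2 ≈ -4.5000)
o(I) = -1/4 (o(I) = -7/4 + (1/4)*6 = -7/4 + 3/2 = -1/4)
y = -13678/22467 (y = -287238/471807 = -287238*1/471807 = -13678/22467 ≈ -0.60880)
t = 361/16 (t = (-9/2 - 1/4)**2 = (-19/4)**2 = 361/16 ≈ 22.563)
X(C) = -502 + 42*C (X(C) = 2 - (C - 12)*(-42) = 2 - (-12 + C)*(-42) = 2 - (504 - 42*C) = 2 + (-504 + 42*C) = -502 + 42*C)
y + X(t) = -13678/22467 + (-502 + 42*(361/16)) = -13678/22467 + (-502 + 7581/8) = -13678/22467 + 3565/8 = 79985431/179736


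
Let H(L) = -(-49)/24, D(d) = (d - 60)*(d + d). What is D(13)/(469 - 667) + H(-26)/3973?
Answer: 19421641/3146616 ≈ 6.1722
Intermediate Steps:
D(d) = 2*d*(-60 + d) (D(d) = (-60 + d)*(2*d) = 2*d*(-60 + d))
H(L) = 49/24 (H(L) = -(-49)/24 = -1*(-49/24) = 49/24)
D(13)/(469 - 667) + H(-26)/3973 = (2*13*(-60 + 13))/(469 - 667) + (49/24)/3973 = (2*13*(-47))/(-198) + (49/24)*(1/3973) = -1222*(-1/198) + 49/95352 = 611/99 + 49/95352 = 19421641/3146616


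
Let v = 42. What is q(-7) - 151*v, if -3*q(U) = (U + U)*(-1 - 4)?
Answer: -19096/3 ≈ -6365.3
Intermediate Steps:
q(U) = 10*U/3 (q(U) = -(U + U)*(-1 - 4)/3 = -2*U*(-5)/3 = -(-10)*U/3 = 10*U/3)
q(-7) - 151*v = (10/3)*(-7) - 151*42 = -70/3 - 6342 = -19096/3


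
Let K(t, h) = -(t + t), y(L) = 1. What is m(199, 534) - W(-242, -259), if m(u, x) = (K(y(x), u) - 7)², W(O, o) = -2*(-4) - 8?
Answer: 81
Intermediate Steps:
W(O, o) = 0 (W(O, o) = 8 - 8 = 0)
K(t, h) = -2*t
m(u, x) = 81 (m(u, x) = (-2*1 - 7)² = (-2 - 7)² = (-9)² = 81)
m(199, 534) - W(-242, -259) = 81 - 1*0 = 81 + 0 = 81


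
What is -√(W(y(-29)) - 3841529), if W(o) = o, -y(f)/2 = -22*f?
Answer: -I*√3842805 ≈ -1960.3*I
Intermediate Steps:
y(f) = 44*f (y(f) = -(-44)*f = 44*f)
-√(W(y(-29)) - 3841529) = -√(44*(-29) - 3841529) = -√(-1276 - 3841529) = -√(-3842805) = -I*√3842805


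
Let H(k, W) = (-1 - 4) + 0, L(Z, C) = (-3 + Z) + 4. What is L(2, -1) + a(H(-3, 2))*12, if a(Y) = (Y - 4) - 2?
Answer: -129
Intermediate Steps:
L(Z, C) = 1 + Z
H(k, W) = -5 (H(k, W) = -5 + 0 = -5)
a(Y) = -6 + Y (a(Y) = (-4 + Y) - 2 = -6 + Y)
L(2, -1) + a(H(-3, 2))*12 = (1 + 2) + (-6 - 5)*12 = 3 - 11*12 = 3 - 132 = -129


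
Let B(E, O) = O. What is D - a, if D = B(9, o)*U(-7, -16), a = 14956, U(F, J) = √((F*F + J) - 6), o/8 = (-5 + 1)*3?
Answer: -14956 - 288*√3 ≈ -15455.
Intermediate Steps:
o = -96 (o = 8*((-5 + 1)*3) = 8*(-4*3) = 8*(-12) = -96)
U(F, J) = √(-6 + J + F²) (U(F, J) = √((F² + J) - 6) = √((J + F²) - 6) = √(-6 + J + F²))
D = -288*√3 (D = -96*√(-6 - 16 + (-7)²) = -96*√(-6 - 16 + 49) = -288*√3 ≈ -498.83)
D - a = -288*√3 - 1*14956 = -288*√3 - 14956 = -14956 - 288*√3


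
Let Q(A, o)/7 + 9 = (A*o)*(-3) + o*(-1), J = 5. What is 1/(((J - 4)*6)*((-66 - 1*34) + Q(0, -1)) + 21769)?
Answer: 1/20833 ≈ 4.8001e-5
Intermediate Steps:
Q(A, o) = -63 - 7*o - 21*A*o (Q(A, o) = -63 + 7*((A*o)*(-3) + o*(-1)) = -63 + 7*(-3*A*o - o) = -63 + 7*(-o - 3*A*o) = -63 + (-7*o - 21*A*o) = -63 - 7*o - 21*A*o)
1/(((J - 4)*6)*((-66 - 1*34) + Q(0, -1)) + 21769) = 1/(((5 - 4)*6)*((-66 - 1*34) + (-63 - 7*(-1) - 21*0*(-1))) + 21769) = 1/((1*6)*((-66 - 34) + (-63 + 7 + 0)) + 21769) = 1/(6*(-100 - 56) + 21769) = 1/(6*(-156) + 21769) = 1/(-936 + 21769) = 1/20833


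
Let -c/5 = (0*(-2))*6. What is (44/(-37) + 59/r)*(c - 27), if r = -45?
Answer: 12489/185 ≈ 67.508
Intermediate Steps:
c = 0 (c = -5*0*(-2)*6 = -0*6 = -5*0 = 0)
(44/(-37) + 59/r)*(c - 27) = (44/(-37) + 59/(-45))*(0 - 27) = (44*(-1/37) + 59*(-1/45))*(-27) = (-44/37 - 59/45)*(-27) = -4163/1665*(-27) = 12489/185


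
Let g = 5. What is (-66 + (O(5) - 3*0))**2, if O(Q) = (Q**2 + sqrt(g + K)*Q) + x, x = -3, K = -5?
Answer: 1936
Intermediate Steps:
O(Q) = -3 + Q**2 (O(Q) = (Q**2 + sqrt(5 - 5)*Q) - 3 = (Q**2 + sqrt(0)*Q) - 3 = (Q**2 + 0*Q) - 3 = (Q**2 + 0) - 3 = Q**2 - 3 = -3 + Q**2)
(-66 + (O(5) - 3*0))**2 = (-66 + ((-3 + 5**2) - 3*0))**2 = (-66 + ((-3 + 25) + 0))**2 = (-66 + (22 + 0))**2 = (-66 + 22)**2 = (-44)**2 = 1936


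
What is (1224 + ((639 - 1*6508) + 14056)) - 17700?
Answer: -8289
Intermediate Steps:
(1224 + ((639 - 1*6508) + 14056)) - 17700 = (1224 + ((639 - 6508) + 14056)) - 17700 = (1224 + (-5869 + 14056)) - 17700 = (1224 + 8187) - 17700 = 9411 - 17700 = -8289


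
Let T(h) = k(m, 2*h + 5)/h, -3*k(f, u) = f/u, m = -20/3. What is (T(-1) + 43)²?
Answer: 1301881/729 ≈ 1785.8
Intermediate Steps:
m = -20/3 ≈ -6.6667
k(f, u) = -f/(3*u)
T(h) = 20/(9*h*(5 + 2*h)) (T(h) = (-⅓*(-20/3)/(2*h + 5))/h = (-⅓*(-20/3)/(5 + 2*h))/h = (20/(9*(5 + 2*h)))/h = 20/(9*h*(5 + 2*h)))
(T(-1) + 43)² = ((20/9)/(-1*(5 + 2*(-1))) + 43)² = ((20/9)*(-1)/(5 - 2) + 43)² = ((20/9)*(-1)/3 + 43)² = ((20/9)*(-1)*(⅓) + 43)² = (-20/27 + 43)² = (1141/27)² = 1301881/729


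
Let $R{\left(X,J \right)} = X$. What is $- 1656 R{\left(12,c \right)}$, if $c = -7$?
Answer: $-19872$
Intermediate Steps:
$- 1656 R{\left(12,c \right)} = \left(-1656\right) 12 = -19872$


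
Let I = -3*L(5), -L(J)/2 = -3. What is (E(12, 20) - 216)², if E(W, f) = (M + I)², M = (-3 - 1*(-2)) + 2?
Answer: 5329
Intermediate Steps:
L(J) = 6 (L(J) = -2*(-3) = 6)
M = 1 (M = (-3 + 2) + 2 = -1 + 2 = 1)
I = -18 (I = -3*6 = -18)
E(W, f) = 289 (E(W, f) = (1 - 18)² = (-17)² = 289)
(E(12, 20) - 216)² = (289 - 216)² = 73² = 5329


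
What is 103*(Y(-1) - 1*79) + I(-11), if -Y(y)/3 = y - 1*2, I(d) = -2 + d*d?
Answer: -7091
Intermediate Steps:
I(d) = -2 + d²
Y(y) = 6 - 3*y (Y(y) = -3*(y - 1*2) = -3*(y - 2) = -3*(-2 + y) = 6 - 3*y)
103*(Y(-1) - 1*79) + I(-11) = 103*((6 - 3*(-1)) - 1*79) + (-2 + (-11)²) = 103*((6 + 3) - 79) + (-2 + 121) = 103*(9 - 79) + 119 = 103*(-70) + 119 = -7210 + 119 = -7091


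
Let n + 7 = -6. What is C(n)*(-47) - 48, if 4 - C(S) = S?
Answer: -847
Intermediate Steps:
n = -13 (n = -7 - 6 = -13)
C(S) = 4 - S
C(n)*(-47) - 48 = (4 - 1*(-13))*(-47) - 48 = (4 + 13)*(-47) - 48 = 17*(-47) - 48 = -799 - 48 = -847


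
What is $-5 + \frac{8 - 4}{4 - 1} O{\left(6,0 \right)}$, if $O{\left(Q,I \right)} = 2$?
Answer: $- \frac{7}{3} \approx -2.3333$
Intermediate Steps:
$-5 + \frac{8 - 4}{4 - 1} O{\left(6,0 \right)} = -5 + \frac{8 - 4}{4 - 1} \cdot 2 = -5 + \frac{4}{3} \cdot 2 = -5 + \frac{8}{3} = - \frac{7}{3}$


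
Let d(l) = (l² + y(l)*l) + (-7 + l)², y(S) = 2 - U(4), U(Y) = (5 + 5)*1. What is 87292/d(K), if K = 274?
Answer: 87292/144173 ≈ 0.60547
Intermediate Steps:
U(Y) = 10 (U(Y) = 10*1 = 10)
y(S) = -8 (y(S) = 2 - 1*10 = 2 - 10 = -8)
d(l) = l² + (-7 + l)² - 8*l (d(l) = (l² - 8*l) + (-7 + l)² = l² + (-7 + l)² - 8*l)
87292/d(K) = 87292/(49 - 22*274 + 2*274²) = 87292/(49 - 6028 + 2*75076) = 87292/(49 - 6028 + 150152) = 87292/144173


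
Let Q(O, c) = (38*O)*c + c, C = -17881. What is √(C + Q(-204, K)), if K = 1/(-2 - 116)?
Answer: I*√248060426/118 ≈ 133.47*I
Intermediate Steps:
K = -1/118 (K = 1/(-118) = -1/118 ≈ -0.0084746)
Q(O, c) = c + 38*O*c (Q(O, c) = 38*O*c + c = c + 38*O*c)
√(C + Q(-204, K)) = √(-17881 - (1 + 38*(-204))/118) = √(-17881 - (1 - 7752)/118) = √(-17881 - 1/118*(-7751)) = √(-17881 + 7751/118) = √(-2102207/118) = I*√248060426/118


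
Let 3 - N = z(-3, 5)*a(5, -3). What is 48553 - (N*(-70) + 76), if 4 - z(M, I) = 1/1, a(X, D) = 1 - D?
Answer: 47847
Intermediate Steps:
z(M, I) = 3 (z(M, I) = 4 - 1/1 = 4 - 1 = 3)
N = -9 (N = 3 - 3*(1 - 1*(-3)) = 3 - 3*(1 + 3) = 3 - 3*4 = 3 - 1*12 = 3 - 12 = -9)
48553 - (N*(-70) + 76) = 48553 - (-9*(-70) + 76) = 48553 - (630 + 76) = 48553 - 1*706 = 48553 - 706 = 47847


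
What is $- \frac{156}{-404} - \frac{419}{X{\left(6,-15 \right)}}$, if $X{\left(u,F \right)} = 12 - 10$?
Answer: $- \frac{42241}{202} \approx -209.11$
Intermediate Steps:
$X{\left(u,F \right)} = 2$ ($X{\left(u,F \right)} = 12 - 10 = 2$)
$- \frac{156}{-404} - \frac{419}{X{\left(6,-15 \right)}} = - \frac{156}{-404} - \frac{419}{2} = \left(-156\right) \left(- \frac{1}{404}\right) - \frac{419}{2} = \frac{39}{101} - \frac{419}{2} = - \frac{42241}{202}$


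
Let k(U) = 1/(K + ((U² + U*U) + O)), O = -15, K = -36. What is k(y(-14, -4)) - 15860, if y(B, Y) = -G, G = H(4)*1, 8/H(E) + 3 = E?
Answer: -1221219/77 ≈ -15860.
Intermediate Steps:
H(E) = 8/(-3 + E)
G = 8 (G = (8/(-3 + 4))*1 = (8/1)*1 = (8*1)*1 = 8*1 = 8)
y(B, Y) = -8 (y(B, Y) = -1*8 = -8)
k(U) = 1/(-51 + 2*U²) (k(U) = 1/(-36 + ((U² + U*U) - 15)) = 1/(-36 + ((U² + U²) - 15)) = 1/(-36 + (2*U² - 15)) = 1/(-36 + (-15 + 2*U²)) = 1/(-51 + 2*U²))
k(y(-14, -4)) - 15860 = 1/(-51 + 2*(-8)²) - 15860 = 1/(-51 + 2*64) - 15860 = 1/(-51 + 128) - 15860 = 1/77 - 15860 = -1221219/77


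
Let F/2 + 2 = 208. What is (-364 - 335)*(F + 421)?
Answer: -582267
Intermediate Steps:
F = 412 (F = -4 + 2*208 = -4 + 416 = 412)
(-364 - 335)*(F + 421) = (-364 - 335)*(412 + 421) = -699*833 = -582267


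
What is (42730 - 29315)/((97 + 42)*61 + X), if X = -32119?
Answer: -2683/4728 ≈ -0.56747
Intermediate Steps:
(42730 - 29315)/((97 + 42)*61 + X) = (42730 - 29315)/((97 + 42)*61 - 32119) = 13415/(139*61 - 32119) = 13415/(8479 - 32119) = 13415/(-23640) = 13415*(-1/23640) = -2683/4728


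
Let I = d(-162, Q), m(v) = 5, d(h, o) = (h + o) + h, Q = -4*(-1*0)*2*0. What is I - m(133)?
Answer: -329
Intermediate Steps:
Q = 0 (Q = -0*2*0 = -4*0*0 = 0*0 = 0)
d(h, o) = o + 2*h
I = -324 (I = 0 + 2*(-162) = 0 - 324 = -324)
I - m(133) = -324 - 1*5 = -324 - 5 = -329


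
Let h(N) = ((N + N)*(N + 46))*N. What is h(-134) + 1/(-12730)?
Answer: -40230058881/12730 ≈ -3.1603e+6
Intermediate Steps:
h(N) = 2*N²*(46 + N) (h(N) = ((2*N)*(46 + N))*N = (2*N*(46 + N))*N = 2*N²*(46 + N))
h(-134) + 1/(-12730) = 2*(-134)²*(46 - 134) + 1/(-12730) = 2*17956*(-88) - 1/12730 = -3160256 - 1/12730 = -40230058881/12730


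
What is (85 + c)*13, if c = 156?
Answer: 3133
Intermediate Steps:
(85 + c)*13 = (85 + 156)*13 = 241*13 = 3133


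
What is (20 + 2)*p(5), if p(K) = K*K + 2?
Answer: 594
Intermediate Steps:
p(K) = 2 + K² (p(K) = K² + 2 = 2 + K²)
(20 + 2)*p(5) = (20 + 2)*(2 + 5²) = 22*(2 + 25) = 22*27 = 594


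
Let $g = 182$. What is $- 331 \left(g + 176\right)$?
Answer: $-118498$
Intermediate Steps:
$- 331 \left(g + 176\right) = - 331 \left(182 + 176\right) = \left(-331\right) 358 = -118498$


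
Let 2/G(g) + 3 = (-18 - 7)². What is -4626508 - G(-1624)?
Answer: -1438843989/311 ≈ -4.6265e+6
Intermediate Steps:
G(g) = 1/311 (G(g) = 2/(-3 + (-18 - 7)²) = 2/(-3 + (-25)²) = 2/(-3 + 625) = 2/622 = 2*(1/622) = 1/311)
-4626508 - G(-1624) = -4626508 - 1*1/311 = -4626508 - 1/311 = -1438843989/311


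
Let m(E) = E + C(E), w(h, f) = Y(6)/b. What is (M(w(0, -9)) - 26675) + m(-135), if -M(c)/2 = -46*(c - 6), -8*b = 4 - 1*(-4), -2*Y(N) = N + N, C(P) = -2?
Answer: -26812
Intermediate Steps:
Y(N) = -N (Y(N) = -(N + N)/2 = -N)
b = -1 (b = -(4 - 1*(-4))/8 = -(4 + 4)/8 = -1/8*8 = -1)
w(h, f) = 6 (w(h, f) = -1*6/(-1) = -6*(-1) = 6)
M(c) = -552 + 92*c (M(c) = -(-92)*(c - 6) = -(-92)*(-6 + c) = -2*(276 - 46*c) = -552 + 92*c)
m(E) = -2 + E (m(E) = E - 2 = -2 + E)
(M(w(0, -9)) - 26675) + m(-135) = ((-552 + 92*6) - 26675) + (-2 - 135) = ((-552 + 552) - 26675) - 137 = (0 - 26675) - 137 = -26675 - 137 = -26812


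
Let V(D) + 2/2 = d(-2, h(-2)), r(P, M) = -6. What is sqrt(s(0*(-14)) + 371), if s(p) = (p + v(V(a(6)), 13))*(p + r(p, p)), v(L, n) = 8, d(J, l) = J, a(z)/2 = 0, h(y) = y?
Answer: sqrt(323) ≈ 17.972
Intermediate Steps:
a(z) = 0 (a(z) = 2*0 = 0)
V(D) = -3 (V(D) = -1 - 2 = -3)
s(p) = (-6 + p)*(8 + p) (s(p) = (p + 8)*(p - 6) = (8 + p)*(-6 + p) = (-6 + p)*(8 + p))
sqrt(s(0*(-14)) + 371) = sqrt((-48 + (0*(-14))**2 + 2*(0*(-14))) + 371) = sqrt((-48 + 0**2 + 2*0) + 371) = sqrt((-48 + 0 + 0) + 371) = sqrt(-48 + 371) = sqrt(323)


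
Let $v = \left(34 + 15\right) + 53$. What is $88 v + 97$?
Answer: $9073$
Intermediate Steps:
$v = 102$ ($v = 49 + 53 = 102$)
$88 v + 97 = 88 \cdot 102 + 97 = 8976 + 97 = 9073$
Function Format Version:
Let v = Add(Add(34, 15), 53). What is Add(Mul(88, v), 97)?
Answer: 9073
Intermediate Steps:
v = 102 (v = Add(49, 53) = 102)
Add(Mul(88, v), 97) = Add(Mul(88, 102), 97) = Add(8976, 97) = 9073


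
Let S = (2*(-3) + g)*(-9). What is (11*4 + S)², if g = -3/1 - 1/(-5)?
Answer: 379456/25 ≈ 15178.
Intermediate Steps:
g = -14/5 (g = -3*1 - 1*(-⅕) = -3 + ⅕ = -14/5 ≈ -2.8000)
S = 396/5 (S = (2*(-3) - 14/5)*(-9) = (-6 - 14/5)*(-9) = -44/5*(-9) = 396/5 ≈ 79.200)
(11*4 + S)² = (11*4 + 396/5)² = (44 + 396/5)² = (616/5)² = 379456/25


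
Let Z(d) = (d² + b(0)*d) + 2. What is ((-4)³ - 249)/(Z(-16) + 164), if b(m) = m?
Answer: -313/422 ≈ -0.74171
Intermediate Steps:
Z(d) = 2 + d² (Z(d) = (d² + 0*d) + 2 = (d² + 0) + 2 = d² + 2 = 2 + d²)
((-4)³ - 249)/(Z(-16) + 164) = ((-4)³ - 249)/((2 + (-16)²) + 164) = (-64 - 249)/((2 + 256) + 164) = -313/(258 + 164) = -313/422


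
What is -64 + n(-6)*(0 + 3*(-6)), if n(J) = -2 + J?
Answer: 80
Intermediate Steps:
-64 + n(-6)*(0 + 3*(-6)) = -64 + (-2 - 6)*(0 + 3*(-6)) = -64 - 8*(0 - 18) = -64 - 8*(-18) = -64 + 144 = 80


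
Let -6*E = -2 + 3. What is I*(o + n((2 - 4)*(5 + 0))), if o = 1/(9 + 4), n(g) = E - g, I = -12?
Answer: -1546/13 ≈ -118.92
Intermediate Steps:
E = -⅙ (E = -(-2 + 3)/6 = -⅙*1 = -⅙ ≈ -0.16667)
n(g) = -⅙ - g
o = 1/13 ≈ 0.076923
I*(o + n((2 - 4)*(5 + 0))) = -12*(1/13 + (-⅙ - (2 - 4)*(5 + 0))) = -12*(1/13 + (-⅙ - (-2)*5)) = -12*(1/13 + (-⅙ - 1*(-10))) = -12*(1/13 + (-⅙ + 10)) = -12*(1/13 + 59/6) = -12*773/78 = -1546/13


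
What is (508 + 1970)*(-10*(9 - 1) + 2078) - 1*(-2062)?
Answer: 4953106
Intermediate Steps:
(508 + 1970)*(-10*(9 - 1) + 2078) - 1*(-2062) = 2478*(-10*8 + 2078) + 2062 = 2478*(-80 + 2078) + 2062 = 2478*1998 + 2062 = 4951044 + 2062 = 4953106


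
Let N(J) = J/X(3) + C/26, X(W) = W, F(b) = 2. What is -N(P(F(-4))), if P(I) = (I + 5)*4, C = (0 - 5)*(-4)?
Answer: -394/39 ≈ -10.103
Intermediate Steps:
C = 20 (C = -5*(-4) = 20)
P(I) = 20 + 4*I (P(I) = (5 + I)*4 = 20 + 4*I)
N(J) = 10/13 + J/3 (N(J) = J/3 + 20/26 = J*(1/3) + 20*(1/26) = J/3 + 10/13 = 10/13 + J/3)
-N(P(F(-4))) = -(10/13 + (20 + 4*2)/3) = -(10/13 + (20 + 8)/3) = -(10/13 + (1/3)*28) = -(10/13 + 28/3) = -1*394/39 = -394/39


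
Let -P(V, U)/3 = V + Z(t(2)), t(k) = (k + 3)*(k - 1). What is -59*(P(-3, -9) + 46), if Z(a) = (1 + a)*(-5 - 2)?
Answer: -10679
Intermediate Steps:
t(k) = (-1 + k)*(3 + k) (t(k) = (3 + k)*(-1 + k) = (-1 + k)*(3 + k))
Z(a) = -7 - 7*a (Z(a) = (1 + a)*(-7) = -7 - 7*a)
P(V, U) = 126 - 3*V (P(V, U) = -3*(V + (-7 - 7*(-3 + 2**2 + 2*2))) = -3*(V + (-7 - 7*(-3 + 4 + 4))) = -3*(V + (-7 - 7*5)) = -3*(V + (-7 - 35)) = -3*(V - 42) = -3*(-42 + V) = 126 - 3*V)
-59*(P(-3, -9) + 46) = -59*((126 - 3*(-3)) + 46) = -59*((126 + 9) + 46) = -59*(135 + 46) = -59*181 = -10679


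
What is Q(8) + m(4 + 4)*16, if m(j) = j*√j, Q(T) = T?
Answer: 8 + 256*√2 ≈ 370.04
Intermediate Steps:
m(j) = j^(3/2)
Q(8) + m(4 + 4)*16 = 8 + (4 + 4)^(3/2)*16 = 8 + 8^(3/2)*16 = 8 + (16*√2)*16 = 8 + 256*√2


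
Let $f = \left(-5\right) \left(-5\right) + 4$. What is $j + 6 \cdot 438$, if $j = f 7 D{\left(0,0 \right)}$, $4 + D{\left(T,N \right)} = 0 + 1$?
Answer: $2019$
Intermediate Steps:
$D{\left(T,N \right)} = -3$ ($D{\left(T,N \right)} = -4 + \left(0 + 1\right) = -4 + 1 = -3$)
$f = 29$ ($f = 25 + 4 = 29$)
$j = -609$ ($j = 29 \cdot 7 \left(-3\right) = 203 \left(-3\right) = -609$)
$j + 6 \cdot 438 = -609 + 6 \cdot 438 = -609 + 2628 = 2019$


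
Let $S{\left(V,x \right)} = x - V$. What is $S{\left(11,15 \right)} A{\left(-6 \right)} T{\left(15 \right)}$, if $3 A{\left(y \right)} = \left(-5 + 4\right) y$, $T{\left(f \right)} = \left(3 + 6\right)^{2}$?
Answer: $648$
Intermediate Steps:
$T{\left(f \right)} = 81$ ($T{\left(f \right)} = 9^{2} = 81$)
$A{\left(y \right)} = - \frac{y}{3}$ ($A{\left(y \right)} = \frac{\left(-5 + 4\right) y}{3} = \frac{\left(-1\right) y}{3} = - \frac{y}{3}$)
$S{\left(11,15 \right)} A{\left(-6 \right)} T{\left(15 \right)} = \left(15 - 11\right) \left(\left(- \frac{1}{3}\right) \left(-6\right)\right) 81 = \left(15 - 11\right) 2 \cdot 81 = 4 \cdot 2 \cdot 81 = 8 \cdot 81 = 648$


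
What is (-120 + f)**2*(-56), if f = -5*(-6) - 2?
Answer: -473984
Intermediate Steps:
f = 28 (f = 30 - 2 = 28)
(-120 + f)**2*(-56) = (-120 + 28)**2*(-56) = (-92)**2*(-56) = 8464*(-56) = -473984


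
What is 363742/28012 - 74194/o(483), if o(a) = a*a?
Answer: 41389342555/3267445734 ≈ 12.667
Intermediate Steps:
o(a) = a²
363742/28012 - 74194/o(483) = 363742/28012 - 74194/(483²) = 363742*(1/28012) - 74194/233289 = 181871/14006 - 74194*1/233289 = 181871/14006 - 74194/233289 = 41389342555/3267445734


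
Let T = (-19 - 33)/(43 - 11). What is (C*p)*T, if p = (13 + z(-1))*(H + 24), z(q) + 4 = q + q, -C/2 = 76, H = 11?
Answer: 60515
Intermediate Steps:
C = -152 (C = -2*76 = -152)
z(q) = -4 + 2*q (z(q) = -4 + (q + q) = -4 + 2*q)
T = -13/8 (T = -52/32 = -52*1/32 = -13/8 ≈ -1.6250)
p = 245 (p = (13 + (-4 + 2*(-1)))*(11 + 24) = (13 + (-4 - 2))*35 = (13 - 6)*35 = 7*35 = 245)
(C*p)*T = -152*245*(-13/8) = -37240*(-13/8) = 60515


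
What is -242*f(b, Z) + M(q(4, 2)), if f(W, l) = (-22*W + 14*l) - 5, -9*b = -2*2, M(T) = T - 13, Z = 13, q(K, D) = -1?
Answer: -364336/9 ≈ -40482.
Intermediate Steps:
M(T) = -13 + T
b = 4/9 (b = -(-2)*2/9 = -⅑*(-4) = 4/9 ≈ 0.44444)
f(W, l) = -5 - 22*W + 14*l
-242*f(b, Z) + M(q(4, 2)) = -242*(-5 - 22*4/9 + 14*13) + (-13 - 1) = -242*(-5 - 88/9 + 182) - 14 = -242*1505/9 - 14 = -364210/9 - 14 = -364336/9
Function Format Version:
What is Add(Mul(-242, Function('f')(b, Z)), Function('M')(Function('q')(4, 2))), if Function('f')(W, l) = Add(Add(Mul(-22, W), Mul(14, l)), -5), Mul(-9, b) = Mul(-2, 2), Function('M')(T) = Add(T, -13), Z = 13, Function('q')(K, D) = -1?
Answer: Rational(-364336, 9) ≈ -40482.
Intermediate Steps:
Function('M')(T) = Add(-13, T)
b = Rational(4, 9) (b = Mul(Rational(-1, 9), Mul(-2, 2)) = Mul(Rational(-1, 9), -4) = Rational(4, 9) ≈ 0.44444)
Function('f')(W, l) = Add(-5, Mul(-22, W), Mul(14, l))
Add(Mul(-242, Function('f')(b, Z)), Function('M')(Function('q')(4, 2))) = Add(Mul(-242, Add(-5, Mul(-22, Rational(4, 9)), Mul(14, 13))), Add(-13, -1)) = Add(Mul(-242, Add(-5, Rational(-88, 9), 182)), -14) = Add(Mul(-242, Rational(1505, 9)), -14) = Add(Rational(-364210, 9), -14) = Rational(-364336, 9)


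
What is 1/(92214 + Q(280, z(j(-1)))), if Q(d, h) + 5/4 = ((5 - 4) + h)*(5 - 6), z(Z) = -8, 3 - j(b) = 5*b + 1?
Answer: 4/368879 ≈ 1.0844e-5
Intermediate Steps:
j(b) = 2 - 5*b (j(b) = 3 - (5*b + 1) = 3 - (1 + 5*b) = 3 + (-1 - 5*b) = 2 - 5*b)
Q(d, h) = -9/4 - h (Q(d, h) = -5/4 + ((5 - 4) + h)*(5 - 6) = -5/4 + (1 + h)*(-1) = -5/4 + (-1 - h) = -9/4 - h)
1/(92214 + Q(280, z(j(-1)))) = 1/(92214 + (-9/4 - 1*(-8))) = 1/(92214 + (-9/4 + 8)) = 1/(92214 + 23/4) = 1/(368879/4) = 4/368879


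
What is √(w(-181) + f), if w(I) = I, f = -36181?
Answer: I*√36362 ≈ 190.69*I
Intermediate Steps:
√(w(-181) + f) = √(-181 - 36181) = √(-36362) = I*√36362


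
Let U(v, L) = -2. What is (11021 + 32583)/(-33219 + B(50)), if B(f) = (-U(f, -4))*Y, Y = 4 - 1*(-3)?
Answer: -43604/33205 ≈ -1.3132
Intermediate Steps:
Y = 7 (Y = 4 + 3 = 7)
B(f) = 14 (B(f) = -1*(-2)*7 = 2*7 = 14)
(11021 + 32583)/(-33219 + B(50)) = (11021 + 32583)/(-33219 + 14) = 43604/(-33205) = 43604*(-1/33205) = -43604/33205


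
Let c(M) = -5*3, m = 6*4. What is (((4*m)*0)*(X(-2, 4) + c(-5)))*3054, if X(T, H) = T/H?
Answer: 0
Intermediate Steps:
m = 24
c(M) = -15
(((4*m)*0)*(X(-2, 4) + c(-5)))*3054 = (((4*24)*0)*(-2/4 - 15))*3054 = ((96*0)*(-2*¼ - 15))*3054 = (0*(-½ - 15))*3054 = (0*(-31/2))*3054 = 0*3054 = 0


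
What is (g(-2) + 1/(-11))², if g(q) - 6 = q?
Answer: 1849/121 ≈ 15.281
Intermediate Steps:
g(q) = 6 + q
(g(-2) + 1/(-11))² = ((6 - 2) + 1/(-11))² = (4 + 1*(-1/11))² = (4 - 1/11)² = (43/11)² = 1849/121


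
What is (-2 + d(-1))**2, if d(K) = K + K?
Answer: 16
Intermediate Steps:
d(K) = 2*K
(-2 + d(-1))**2 = (-2 + 2*(-1))**2 = (-2 - 2)**2 = (-4)**2 = 16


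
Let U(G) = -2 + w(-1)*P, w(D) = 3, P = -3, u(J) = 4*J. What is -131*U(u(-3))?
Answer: 1441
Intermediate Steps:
U(G) = -11 (U(G) = -2 + 3*(-3) = -2 - 9 = -11)
-131*U(u(-3)) = -131*(-11) = 1441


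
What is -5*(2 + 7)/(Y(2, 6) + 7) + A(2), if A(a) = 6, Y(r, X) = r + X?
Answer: 3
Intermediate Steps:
Y(r, X) = X + r
-5*(2 + 7)/(Y(2, 6) + 7) + A(2) = -5*(2 + 7)/((6 + 2) + 7) + 6 = -45/(8 + 7) + 6 = -45/15 + 6 = -5*⅗ + 6 = -3 + 6 = 3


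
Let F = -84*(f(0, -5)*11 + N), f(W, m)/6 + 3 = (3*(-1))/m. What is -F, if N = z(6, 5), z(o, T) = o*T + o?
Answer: -51408/5 ≈ -10282.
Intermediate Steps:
f(W, m) = -18 - 18/m (f(W, m) = -18 + 6*((3*(-1))/m) = -18 + 6*(-3/m) = -18 - 18/m)
z(o, T) = o + T*o (z(o, T) = T*o + o = o + T*o)
N = 36 (N = 6*(1 + 5) = 6*6 = 36)
F = 51408/5 (F = -84*((-18 - 18/(-5))*11 + 36) = -84*((-18 - 18*(-⅕))*11 + 36) = -84*((-18 + 18/5)*11 + 36) = -84*(-72/5*11 + 36) = -84*(-792/5 + 36) = -84*(-612/5) = 51408/5 ≈ 10282.)
-F = -1*51408/5 = -51408/5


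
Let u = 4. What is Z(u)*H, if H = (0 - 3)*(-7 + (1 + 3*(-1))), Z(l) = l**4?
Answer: 6912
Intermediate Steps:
H = 27 (H = -3*(-7 + (1 - 3)) = -3*(-7 - 2) = -3*(-9) = 27)
Z(u)*H = 4**4*27 = 256*27 = 6912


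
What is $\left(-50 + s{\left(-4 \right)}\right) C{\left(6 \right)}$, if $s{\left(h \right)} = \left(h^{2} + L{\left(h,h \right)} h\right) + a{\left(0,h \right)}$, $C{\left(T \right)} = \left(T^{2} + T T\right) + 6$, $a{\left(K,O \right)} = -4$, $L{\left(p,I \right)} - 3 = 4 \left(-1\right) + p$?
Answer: $-1404$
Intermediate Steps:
$L{\left(p,I \right)} = -1 + p$ ($L{\left(p,I \right)} = 3 + \left(4 \left(-1\right) + p\right) = 3 + \left(-4 + p\right) = -1 + p$)
$C{\left(T \right)} = 6 + 2 T^{2}$ ($C{\left(T \right)} = \left(T^{2} + T^{2}\right) + 6 = 2 T^{2} + 6 = 6 + 2 T^{2}$)
$s{\left(h \right)} = -4 + h^{2} + h \left(-1 + h\right)$ ($s{\left(h \right)} = \left(h^{2} + \left(-1 + h\right) h\right) - 4 = \left(h^{2} + h \left(-1 + h\right)\right) - 4 = -4 + h^{2} + h \left(-1 + h\right)$)
$\left(-50 + s{\left(-4 \right)}\right) C{\left(6 \right)} = \left(-50 - -32\right) \left(6 + 2 \cdot 6^{2}\right) = \left(-50 + \left(-4 + 4 + 2 \cdot 16\right)\right) \left(6 + 2 \cdot 36\right) = \left(-50 + \left(-4 + 4 + 32\right)\right) \left(6 + 72\right) = \left(-50 + 32\right) 78 = \left(-18\right) 78 = -1404$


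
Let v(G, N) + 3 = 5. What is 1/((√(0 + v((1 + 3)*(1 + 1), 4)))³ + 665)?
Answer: 665/442217 - 2*√2/442217 ≈ 0.0014974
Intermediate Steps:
v(G, N) = 2 (v(G, N) = -3 + 5 = 2)
1/((√(0 + v((1 + 3)*(1 + 1), 4)))³ + 665) = 1/((√(0 + 2))³ + 665) = 1/((√2)³ + 665) = 1/(2*√2 + 665) = 1/(665 + 2*√2)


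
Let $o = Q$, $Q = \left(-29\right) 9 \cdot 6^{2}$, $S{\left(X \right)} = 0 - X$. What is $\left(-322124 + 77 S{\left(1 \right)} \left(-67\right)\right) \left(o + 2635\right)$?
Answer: $2143000365$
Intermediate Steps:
$S{\left(X \right)} = - X$
$Q = -9396$ ($Q = \left(-261\right) 36 = -9396$)
$o = -9396$
$\left(-322124 + 77 S{\left(1 \right)} \left(-67\right)\right) \left(o + 2635\right) = \left(-322124 + 77 \left(\left(-1\right) 1\right) \left(-67\right)\right) \left(-9396 + 2635\right) = \left(-322124 + 77 \left(-1\right) \left(-67\right)\right) \left(-6761\right) = \left(-322124 - -5159\right) \left(-6761\right) = \left(-322124 + 5159\right) \left(-6761\right) = \left(-316965\right) \left(-6761\right) = 2143000365$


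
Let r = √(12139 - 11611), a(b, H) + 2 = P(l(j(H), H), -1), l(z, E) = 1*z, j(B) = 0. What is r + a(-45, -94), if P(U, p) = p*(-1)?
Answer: -1 + 4*√33 ≈ 21.978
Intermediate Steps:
l(z, E) = z
P(U, p) = -p
a(b, H) = -1 (a(b, H) = -2 - 1*(-1) = -2 + 1 = -1)
r = 4*√33 (r = √528 = 4*√33 ≈ 22.978)
r + a(-45, -94) = 4*√33 - 1 = -1 + 4*√33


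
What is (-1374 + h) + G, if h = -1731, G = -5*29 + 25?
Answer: -3225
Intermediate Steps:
G = -120 (G = -145 + 25 = -120)
(-1374 + h) + G = (-1374 - 1731) - 120 = -3105 - 120 = -3225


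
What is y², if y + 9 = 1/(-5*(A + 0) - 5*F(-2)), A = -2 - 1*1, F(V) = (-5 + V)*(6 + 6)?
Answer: 15319396/189225 ≈ 80.959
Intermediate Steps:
F(V) = -60 + 12*V (F(V) = (-5 + V)*12 = -60 + 12*V)
A = -3 (A = -2 - 1 = -3)
y = -3914/435 (y = -9 + 1/(-5*(-3 + 0) - 5*(-60 + 12*(-2))) = -9 + 1/(-5*(-3) - 5*(-60 - 24)) = -9 + 1/(15 - 5*(-84)) = -9 + 1/(15 + 420) = -9 + 1/435 = -3914/435 ≈ -8.9977)
y² = (-3914/435)² = 15319396/189225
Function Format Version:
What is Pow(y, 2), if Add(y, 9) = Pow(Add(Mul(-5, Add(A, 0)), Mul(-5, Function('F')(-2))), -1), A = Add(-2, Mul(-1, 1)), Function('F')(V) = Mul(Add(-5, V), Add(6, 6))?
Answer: Rational(15319396, 189225) ≈ 80.959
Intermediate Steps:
Function('F')(V) = Add(-60, Mul(12, V)) (Function('F')(V) = Mul(Add(-5, V), 12) = Add(-60, Mul(12, V)))
A = -3 (A = Add(-2, -1) = -3)
y = Rational(-3914, 435) (y = Add(-9, Pow(Add(Mul(-5, Add(-3, 0)), Mul(-5, Add(-60, Mul(12, -2)))), -1)) = Add(-9, Pow(Add(Mul(-5, -3), Mul(-5, Add(-60, -24))), -1)) = Add(-9, Pow(Add(15, Mul(-5, -84)), -1)) = Add(-9, Pow(Add(15, 420), -1)) = Add(-9, Pow(435, -1)) = Add(-9, Rational(1, 435)) = Rational(-3914, 435) ≈ -8.9977)
Pow(y, 2) = Pow(Rational(-3914, 435), 2) = Rational(15319396, 189225)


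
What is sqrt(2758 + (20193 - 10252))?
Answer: 3*sqrt(1411) ≈ 112.69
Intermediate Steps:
sqrt(2758 + (20193 - 10252)) = sqrt(2758 + 9941) = sqrt(12699) = 3*sqrt(1411)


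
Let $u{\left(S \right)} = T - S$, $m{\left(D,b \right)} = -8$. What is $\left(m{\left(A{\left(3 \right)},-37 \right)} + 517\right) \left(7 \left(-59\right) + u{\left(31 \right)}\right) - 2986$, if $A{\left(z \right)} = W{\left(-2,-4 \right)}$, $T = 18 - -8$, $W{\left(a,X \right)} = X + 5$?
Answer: $-215748$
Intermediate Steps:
$W{\left(a,X \right)} = 5 + X$
$T = 26$ ($T = 18 + 8 = 26$)
$A{\left(z \right)} = 1$ ($A{\left(z \right)} = 5 - 4 = 1$)
$u{\left(S \right)} = 26 - S$
$\left(m{\left(A{\left(3 \right)},-37 \right)} + 517\right) \left(7 \left(-59\right) + u{\left(31 \right)}\right) - 2986 = \left(-8 + 517\right) \left(7 \left(-59\right) + \left(26 - 31\right)\right) - 2986 = 509 \left(-413 + \left(26 - 31\right)\right) - 2986 = 509 \left(-413 - 5\right) - 2986 = 509 \left(-418\right) - 2986 = -212762 - 2986 = -215748$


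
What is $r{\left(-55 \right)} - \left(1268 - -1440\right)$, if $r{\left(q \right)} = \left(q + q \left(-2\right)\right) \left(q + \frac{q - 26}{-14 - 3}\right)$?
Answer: $- \frac{93006}{17} \approx -5470.9$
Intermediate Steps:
$r{\left(q \right)} = - q \left(\frac{26}{17} + \frac{16 q}{17}\right)$ ($r{\left(q \right)} = \left(q - 2 q\right) \left(q + \frac{-26 + q}{-17}\right) = - q \left(q + \left(-26 + q\right) \left(- \frac{1}{17}\right)\right) = - q \left(q - \left(- \frac{26}{17} + \frac{q}{17}\right)\right) = - q \left(\frac{26}{17} + \frac{16 q}{17}\right)$)
$r{\left(-55 \right)} - \left(1268 - -1440\right) = \left(- \frac{2}{17}\right) \left(-55\right) \left(13 + 8 \left(-55\right)\right) - \left(1268 - -1440\right) = \left(- \frac{2}{17}\right) \left(-55\right) \left(13 - 440\right) - \left(1268 + 1440\right) = \left(- \frac{2}{17}\right) \left(-55\right) \left(-427\right) - 2708 = - \frac{46970}{17} - 2708 = - \frac{93006}{17}$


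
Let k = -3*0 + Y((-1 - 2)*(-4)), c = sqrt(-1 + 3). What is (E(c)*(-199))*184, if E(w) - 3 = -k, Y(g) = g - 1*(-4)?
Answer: 476008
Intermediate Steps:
Y(g) = 4 + g (Y(g) = g + 4 = 4 + g)
c = sqrt(2) ≈ 1.4142
k = 16 (k = -3*0 + (4 + (-1 - 2)*(-4)) = 0 + (4 - 3*(-4)) = 0 + (4 + 12) = 0 + 16 = 16)
E(w) = -13 (E(w) = 3 - 1*16 = 3 - 16 = -13)
(E(c)*(-199))*184 = -13*(-199)*184 = 2587*184 = 476008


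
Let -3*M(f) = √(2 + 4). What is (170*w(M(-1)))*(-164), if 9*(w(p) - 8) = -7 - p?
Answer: -1812200/9 - 27880*√6/27 ≈ -2.0389e+5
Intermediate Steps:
M(f) = -√6/3 (M(f) = -√(2 + 4)/3 = -√6/3)
w(p) = 65/9 - p/9 (w(p) = 8 + (-7 - p)/9 = 8 + (-7/9 - p/9) = 65/9 - p/9)
(170*w(M(-1)))*(-164) = (170*(65/9 - (-1)*√6/27))*(-164) = (170*(65/9 + √6/27))*(-164) = (11050/9 + 170*√6/27)*(-164) = -1812200/9 - 27880*√6/27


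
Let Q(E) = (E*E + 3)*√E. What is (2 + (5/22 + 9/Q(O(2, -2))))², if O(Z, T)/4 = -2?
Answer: 21546377/4345352 - 441*I*√2/2948 ≈ 4.9585 - 0.21156*I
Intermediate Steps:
O(Z, T) = -8 (O(Z, T) = 4*(-2) = -8)
Q(E) = √E*(3 + E²) (Q(E) = (E² + 3)*√E = (3 + E²)*√E = √E*(3 + E²))
(2 + (5/22 + 9/Q(O(2, -2))))² = (2 + (5/22 + 9/((√(-8)*(3 + (-8)²)))))² = (2 + (5*(1/22) + 9/(((2*I*√2)*(3 + 64)))))² = (2 + (5/22 + 9/(((2*I*√2)*67))))² = (2 + (5/22 + 9/((134*I*√2))))² = (2 + (5/22 + 9*(-I*√2/268)))² = (2 + (5/22 - 9*I*√2/268))² = (49/22 - 9*I*√2/268)²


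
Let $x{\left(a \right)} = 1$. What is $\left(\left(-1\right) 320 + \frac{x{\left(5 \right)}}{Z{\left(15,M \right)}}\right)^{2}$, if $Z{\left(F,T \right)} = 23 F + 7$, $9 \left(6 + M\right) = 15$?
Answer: $\frac{12687544321}{123904} \approx 1.024 \cdot 10^{5}$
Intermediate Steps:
$M = - \frac{13}{3}$ ($M = -6 + \frac{1}{9} \cdot 15 = -6 + \frac{5}{3} = - \frac{13}{3} \approx -4.3333$)
$Z{\left(F,T \right)} = 7 + 23 F$
$\left(\left(-1\right) 320 + \frac{x{\left(5 \right)}}{Z{\left(15,M \right)}}\right)^{2} = \left(\left(-1\right) 320 + 1 \frac{1}{7 + 23 \cdot 15}\right)^{2} = \left(-320 + 1 \frac{1}{7 + 345}\right)^{2} = \left(-320 + 1 \cdot \frac{1}{352}\right)^{2} = \left(-320 + \frac{1}{352}\right)^{2} = \left(- \frac{112639}{352}\right)^{2} = \frac{12687544321}{123904}$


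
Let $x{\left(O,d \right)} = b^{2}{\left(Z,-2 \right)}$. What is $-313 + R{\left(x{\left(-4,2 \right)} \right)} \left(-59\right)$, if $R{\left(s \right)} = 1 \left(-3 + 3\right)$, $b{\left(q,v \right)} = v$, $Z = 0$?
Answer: $-313$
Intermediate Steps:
$x{\left(O,d \right)} = 4$ ($x{\left(O,d \right)} = \left(-2\right)^{2} = 4$)
$R{\left(s \right)} = 0$ ($R{\left(s \right)} = 1 \cdot 0 = 0$)
$-313 + R{\left(x{\left(-4,2 \right)} \right)} \left(-59\right) = -313 + 0 \left(-59\right) = -313 + 0 = -313$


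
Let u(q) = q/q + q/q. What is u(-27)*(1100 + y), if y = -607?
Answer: 986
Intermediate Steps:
u(q) = 2 (u(q) = 1 + 1 = 2)
u(-27)*(1100 + y) = 2*(1100 - 607) = 2*493 = 986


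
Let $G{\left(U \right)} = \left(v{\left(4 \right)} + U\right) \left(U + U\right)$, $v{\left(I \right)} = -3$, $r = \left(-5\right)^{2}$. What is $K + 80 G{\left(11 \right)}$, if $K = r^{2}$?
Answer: $14705$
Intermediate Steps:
$r = 25$
$G{\left(U \right)} = 2 U \left(-3 + U\right)$ ($G{\left(U \right)} = \left(-3 + U\right) \left(U + U\right) = \left(-3 + U\right) 2 U = 2 U \left(-3 + U\right)$)
$K = 625$ ($K = 25^{2} = 625$)
$K + 80 G{\left(11 \right)} = 625 + 80 \cdot 2 \cdot 11 \left(-3 + 11\right) = 625 + 80 \cdot 2 \cdot 11 \cdot 8 = 625 + 80 \cdot 176 = 625 + 14080 = 14705$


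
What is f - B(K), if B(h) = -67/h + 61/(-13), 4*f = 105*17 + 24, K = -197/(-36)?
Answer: 4806341/10244 ≈ 469.19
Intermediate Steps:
K = 197/36 (K = -197*(-1/36) = 197/36 ≈ 5.4722)
f = 1809/4 (f = (105*17 + 24)/4 = (1785 + 24)/4 = (¼)*1809 = 1809/4 ≈ 452.25)
B(h) = -61/13 - 67/h (B(h) = -67/h + 61*(-1/13) = -67/h - 61/13 = -61/13 - 67/h)
f - B(K) = 1809/4 - (-61/13 - 67/197/36) = 1809/4 - (-61/13 - 67*36/197) = 1809/4 - (-61/13 - 2412/197) = 1809/4 - 1*(-43373/2561) = 1809/4 + 43373/2561 = 4806341/10244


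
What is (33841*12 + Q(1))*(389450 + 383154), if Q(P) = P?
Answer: 313749076172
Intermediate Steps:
(33841*12 + Q(1))*(389450 + 383154) = (33841*12 + 1)*(389450 + 383154) = (406092 + 1)*772604 = 406093*772604 = 313749076172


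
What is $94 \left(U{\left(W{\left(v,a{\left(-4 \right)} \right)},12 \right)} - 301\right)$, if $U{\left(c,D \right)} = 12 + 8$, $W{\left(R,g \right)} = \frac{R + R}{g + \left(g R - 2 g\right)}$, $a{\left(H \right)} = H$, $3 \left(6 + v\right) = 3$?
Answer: $-26414$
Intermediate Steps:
$v = -5$ ($v = -6 + \frac{1}{3} \cdot 3 = -6 + 1 = -5$)
$W{\left(R,g \right)} = \frac{2 R}{- g + R g}$ ($W{\left(R,g \right)} = \frac{2 R}{g + \left(R g - 2 g\right)} = \frac{2 R}{g + \left(- 2 g + R g\right)} = \frac{2 R}{- g + R g}$)
$U{\left(c,D \right)} = 20$
$94 \left(U{\left(W{\left(v,a{\left(-4 \right)} \right)},12 \right)} - 301\right) = 94 \left(20 - 301\right) = 94 \left(-281\right) = -26414$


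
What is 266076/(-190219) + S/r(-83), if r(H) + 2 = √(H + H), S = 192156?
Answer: -36574338624/16168615 - 96078*I*√166/85 ≈ -2262.1 - 14563.0*I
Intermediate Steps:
r(H) = -2 + √2*√H (r(H) = -2 + √(H + H) = -2 + √(2*H) = -2 + √2*√H)
266076/(-190219) + S/r(-83) = 266076/(-190219) + 192156/(-2 + √2*√(-83)) = 266076*(-1/190219) + 192156/(-2 + √2*(I*√83)) = -266076/190219 + 192156/(-2 + I*√166)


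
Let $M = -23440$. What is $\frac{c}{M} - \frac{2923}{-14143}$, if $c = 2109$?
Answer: $\frac{38687533}{331511920} \approx 0.1167$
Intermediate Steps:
$\frac{c}{M} - \frac{2923}{-14143} = \frac{2109}{-23440} - \frac{2923}{-14143} = 2109 \left(- \frac{1}{23440}\right) - - \frac{2923}{14143} = - \frac{2109}{23440} + \frac{2923}{14143} = \frac{38687533}{331511920}$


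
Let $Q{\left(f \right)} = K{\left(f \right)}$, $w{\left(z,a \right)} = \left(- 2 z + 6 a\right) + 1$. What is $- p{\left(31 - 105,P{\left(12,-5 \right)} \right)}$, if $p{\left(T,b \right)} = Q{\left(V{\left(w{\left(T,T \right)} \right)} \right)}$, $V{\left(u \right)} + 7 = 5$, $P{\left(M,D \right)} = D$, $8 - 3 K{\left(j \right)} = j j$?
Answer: $- \frac{4}{3} \approx -1.3333$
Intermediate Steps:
$K{\left(j \right)} = \frac{8}{3} - \frac{j^{2}}{3}$ ($K{\left(j \right)} = \frac{8}{3} - \frac{j j}{3} = \frac{8}{3} - \frac{j^{2}}{3}$)
$w{\left(z,a \right)} = 1 - 2 z + 6 a$
$V{\left(u \right)} = -2$ ($V{\left(u \right)} = -7 + 5 = -2$)
$Q{\left(f \right)} = \frac{8}{3} - \frac{f^{2}}{3}$
$p{\left(T,b \right)} = \frac{4}{3}$ ($p{\left(T,b \right)} = \frac{8}{3} - \frac{\left(-2\right)^{2}}{3} = \frac{8}{3} - \frac{4}{3} = \frac{4}{3}$)
$- p{\left(31 - 105,P{\left(12,-5 \right)} \right)} = \left(-1\right) \frac{4}{3} = - \frac{4}{3}$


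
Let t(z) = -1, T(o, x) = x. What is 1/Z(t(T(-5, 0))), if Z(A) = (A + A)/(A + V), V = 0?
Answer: ½ ≈ 0.50000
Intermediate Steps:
Z(A) = 2 (Z(A) = (A + A)/(A + 0) = (2*A)/A = 2)
1/Z(t(T(-5, 0))) = 1/2 = ½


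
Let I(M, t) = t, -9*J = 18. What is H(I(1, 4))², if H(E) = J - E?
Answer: 36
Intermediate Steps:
J = -2 (J = -⅑*18 = -2)
H(E) = -2 - E
H(I(1, 4))² = (-2 - 1*4)² = (-2 - 4)² = (-6)² = 36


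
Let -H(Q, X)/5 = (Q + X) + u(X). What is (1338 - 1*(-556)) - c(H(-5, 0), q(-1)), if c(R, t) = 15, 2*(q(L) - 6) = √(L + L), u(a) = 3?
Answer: 1879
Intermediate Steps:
H(Q, X) = -15 - 5*Q - 5*X (H(Q, X) = -5*((Q + X) + 3) = -5*(3 + Q + X) = -15 - 5*Q - 5*X)
q(L) = 6 + √2*√L/2 (q(L) = 6 + √(L + L)/2 = 6 + √(2*L)/2 = 6 + (√2*√L)/2 = 6 + √2*√L/2)
(1338 - 1*(-556)) - c(H(-5, 0), q(-1)) = (1338 - 1*(-556)) - 1*15 = (1338 + 556) - 15 = 1894 - 15 = 1879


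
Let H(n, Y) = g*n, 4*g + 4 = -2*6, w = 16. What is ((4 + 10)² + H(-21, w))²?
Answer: 78400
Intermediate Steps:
g = -4 (g = -1 + (-2*6)/4 = -1 + (¼)*(-12) = -1 - 3 = -4)
H(n, Y) = -4*n
((4 + 10)² + H(-21, w))² = ((4 + 10)² - 4*(-21))² = (14² + 84)² = (196 + 84)² = 280² = 78400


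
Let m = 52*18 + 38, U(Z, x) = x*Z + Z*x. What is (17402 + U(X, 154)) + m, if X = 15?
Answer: 22996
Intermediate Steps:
U(Z, x) = 2*Z*x (U(Z, x) = Z*x + Z*x = 2*Z*x)
m = 974 (m = 936 + 38 = 974)
(17402 + U(X, 154)) + m = (17402 + 2*15*154) + 974 = (17402 + 4620) + 974 = 22022 + 974 = 22996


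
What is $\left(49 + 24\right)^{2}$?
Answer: $5329$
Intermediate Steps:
$\left(49 + 24\right)^{2} = 73^{2} = 5329$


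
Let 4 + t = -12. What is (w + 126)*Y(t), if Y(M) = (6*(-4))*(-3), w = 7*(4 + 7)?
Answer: 14616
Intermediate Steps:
t = -16 (t = -4 - 12 = -16)
w = 77 (w = 7*11 = 77)
Y(M) = 72 (Y(M) = -24*(-3) = 72)
(w + 126)*Y(t) = (77 + 126)*72 = 203*72 = 14616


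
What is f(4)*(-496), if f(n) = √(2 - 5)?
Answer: -496*I*√3 ≈ -859.1*I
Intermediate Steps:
f(n) = I*√3 (f(n) = √(-3) = I*√3)
f(4)*(-496) = (I*√3)*(-496) = -496*I*√3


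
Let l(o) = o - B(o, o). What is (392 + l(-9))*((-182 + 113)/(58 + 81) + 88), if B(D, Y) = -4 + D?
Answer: 4816548/139 ≈ 34651.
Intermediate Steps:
l(o) = 4 (l(o) = o - (-4 + o) = o + (4 - o) = 4)
(392 + l(-9))*((-182 + 113)/(58 + 81) + 88) = (392 + 4)*((-182 + 113)/(58 + 81) + 88) = 396*(-69/139 + 88) = 396*(12163/139) = 4816548/139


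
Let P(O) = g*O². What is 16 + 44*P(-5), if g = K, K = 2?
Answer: 2216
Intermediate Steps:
g = 2
P(O) = 2*O²
16 + 44*P(-5) = 16 + 44*(2*(-5)²) = 16 + 44*(2*25) = 16 + 44*50 = 16 + 2200 = 2216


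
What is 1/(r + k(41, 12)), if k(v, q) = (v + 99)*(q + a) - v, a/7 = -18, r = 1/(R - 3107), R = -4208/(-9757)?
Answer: -30310791/485002976548 ≈ -6.2496e-5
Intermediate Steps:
R = 4208/9757 (R = -4208*(-1/9757) = 4208/9757 ≈ 0.43128)
r = -9757/30310791 (r = 1/(4208/9757 - 3107) = 1/(-30310791/9757) = -9757/30310791 ≈ -0.00032190)
a = -126 (a = 7*(-18) = -126)
k(v, q) = -v + (-126 + q)*(99 + v) (k(v, q) = (v + 99)*(q - 126) - v = (99 + v)*(-126 + q) - v = (-126 + q)*(99 + v) - v = -v + (-126 + q)*(99 + v))
1/(r + k(41, 12)) = 1/(-9757/30310791 + (-12474 - 127*41 + 99*12 + 12*41)) = 1/(-9757/30310791 + (-12474 - 5207 + 1188 + 492)) = 1/(-9757/30310791 - 16001) = 1/(-485002976548/30310791) = -30310791/485002976548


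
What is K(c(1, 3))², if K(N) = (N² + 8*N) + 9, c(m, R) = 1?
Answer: 324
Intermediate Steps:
K(N) = 9 + N² + 8*N
K(c(1, 3))² = (9 + 1² + 8*1)² = (9 + 1 + 8)² = 18² = 324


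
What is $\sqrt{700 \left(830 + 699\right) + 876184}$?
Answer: $6 \sqrt{54069} \approx 1395.2$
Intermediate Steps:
$\sqrt{700 \left(830 + 699\right) + 876184} = \sqrt{700 \cdot 1529 + 876184} = \sqrt{1070300 + 876184} = \sqrt{1946484} = 6 \sqrt{54069}$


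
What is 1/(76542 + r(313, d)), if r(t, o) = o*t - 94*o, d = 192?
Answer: 1/118590 ≈ 8.4324e-6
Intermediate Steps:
r(t, o) = -94*o + o*t
1/(76542 + r(313, d)) = 1/(76542 + 192*(-94 + 313)) = 1/(76542 + 192*219) = 1/(76542 + 42048) = 1/118590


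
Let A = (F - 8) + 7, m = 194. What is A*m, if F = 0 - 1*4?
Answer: -970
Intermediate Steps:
F = -4 (F = 0 - 4 = -4)
A = -5 (A = (-4 - 8) + 7 = -12 + 7 = -5)
A*m = -5*194 = -970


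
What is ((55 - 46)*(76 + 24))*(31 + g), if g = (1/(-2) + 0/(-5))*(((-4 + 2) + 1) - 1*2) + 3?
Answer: 31950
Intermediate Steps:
g = 9/2 (g = (1*(-½) + 0*(-⅕))*((-2 + 1) - 2) + 3 = (-½ + 0)*(-1 - 2) + 3 = -½*(-3) + 3 = 3/2 + 3 = 9/2 ≈ 4.5000)
((55 - 46)*(76 + 24))*(31 + g) = ((55 - 46)*(76 + 24))*(31 + 9/2) = (9*100)*(71/2) = 900*(71/2) = 31950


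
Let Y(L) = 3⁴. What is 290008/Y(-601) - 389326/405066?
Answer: 19573474187/5468391 ≈ 3579.4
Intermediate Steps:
Y(L) = 81
290008/Y(-601) - 389326/405066 = 290008/81 - 389326/405066 = 290008*(1/81) - 389326*1/405066 = 290008/81 - 194663/202533 = 19573474187/5468391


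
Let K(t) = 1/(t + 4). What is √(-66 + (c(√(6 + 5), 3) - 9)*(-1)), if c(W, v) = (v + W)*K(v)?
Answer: √(-2814 - 7*√11)/7 ≈ 7.6094*I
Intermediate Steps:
K(t) = 1/(4 + t)
c(W, v) = (W + v)/(4 + v) (c(W, v) = (v + W)/(4 + v) = (W + v)/(4 + v))
√(-66 + (c(√(6 + 5), 3) - 9)*(-1)) = √(-66 + ((√(6 + 5) + 3)/(4 + 3) - 9)*(-1)) = √(-66 + ((√11 + 3)/7 - 9)*(-1)) = √(-66 + ((3 + √11)/7 - 9)*(-1)) = √(-66 + ((3/7 + √11/7) - 9)*(-1)) = √(-66 + (-60/7 + √11/7)*(-1)) = √(-66 + (60/7 - √11/7)) = √(-402/7 - √11/7)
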